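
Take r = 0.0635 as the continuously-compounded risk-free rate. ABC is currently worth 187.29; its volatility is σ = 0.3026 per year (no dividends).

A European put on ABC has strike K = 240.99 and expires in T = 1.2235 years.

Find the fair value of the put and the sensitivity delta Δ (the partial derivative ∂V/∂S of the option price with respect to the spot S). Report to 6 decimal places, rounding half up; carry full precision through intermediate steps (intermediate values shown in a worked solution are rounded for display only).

σ√T = 0.3026·√1.2235 = 0.334712
d₁ = (ln(S/K) + (r+σ²/2)T) / (σ√T) = (ln(187.29/240.99) + (0.0635+0.3026²/2)·1.2235) / 0.334712 = (-0.252097 + 0.133708) / 0.334712 = -0.353704
d₂ = d₁ − σ√T = -0.353704 − 0.334712 = -0.688416
e^{−rT} = 0.925249
N(−d₁) = 0.638220,  N(−d₂) = 0.754405
Put price V = K·e^{−rT}·N(−d₂) − S·N(−d₁) = 168.213962 − 119.532184 = 48.681778
Δ = −N(−d₁) = -0.638220

price = 48.681778
Δ = -0.638220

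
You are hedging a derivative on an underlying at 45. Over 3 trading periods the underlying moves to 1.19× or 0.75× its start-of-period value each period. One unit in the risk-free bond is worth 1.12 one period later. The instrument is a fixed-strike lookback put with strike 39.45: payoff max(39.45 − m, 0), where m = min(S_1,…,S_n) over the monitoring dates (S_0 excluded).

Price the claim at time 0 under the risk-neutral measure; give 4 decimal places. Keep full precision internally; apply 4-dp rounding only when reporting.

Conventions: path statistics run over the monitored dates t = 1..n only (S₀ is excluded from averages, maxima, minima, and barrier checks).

price = 1.0119

Risk-neutral up-probability p* = (R−d)/(u−d) = (1.12−0.75)/(1.19−0.75) = 0.8409; the claim prices as the p*-weighted sum of path payoffs discounted by R^3.
Enumerate all 2^3 = 8 price paths (U = up ×1.19, D = down ×0.75); each path with k up-moves has probability p*^k·(1−p*)^(3−k).
DDD: m=18.9844, payoff=20.4656, prob=0.004027
UDD: m=30.1219, payoff=9.3281, prob=0.021283
DUD: m=30.1219, payoff=9.3281, prob=0.021283
UUD: m=47.7934, payoff=0.0000, prob=0.112498
DDU: m=25.3125, payoff=14.1375, prob=0.021283
UDU: m=40.1625, payoff=0.0000, prob=0.112498
DUU: m=33.7500, payoff=5.7000, prob=0.112498
UUU: m=53.5500, payoff=0.0000, prob=0.594630
Price = Σ prob·payoff / R^3 = 1.421604 / 1.404928 = 1.0119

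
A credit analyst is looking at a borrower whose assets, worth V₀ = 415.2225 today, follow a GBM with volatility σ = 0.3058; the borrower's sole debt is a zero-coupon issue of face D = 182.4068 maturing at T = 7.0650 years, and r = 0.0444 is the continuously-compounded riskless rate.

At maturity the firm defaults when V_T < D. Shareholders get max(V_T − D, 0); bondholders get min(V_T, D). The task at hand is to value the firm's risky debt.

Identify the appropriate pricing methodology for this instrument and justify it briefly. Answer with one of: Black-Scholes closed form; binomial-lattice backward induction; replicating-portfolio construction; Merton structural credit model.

Key observation: assets follow a GBM and default happens iff V_T < 182.4068; valuing claims on that split (equity as a call, risky debt as the residual) is the structural model's definition.

framework: Merton structural credit model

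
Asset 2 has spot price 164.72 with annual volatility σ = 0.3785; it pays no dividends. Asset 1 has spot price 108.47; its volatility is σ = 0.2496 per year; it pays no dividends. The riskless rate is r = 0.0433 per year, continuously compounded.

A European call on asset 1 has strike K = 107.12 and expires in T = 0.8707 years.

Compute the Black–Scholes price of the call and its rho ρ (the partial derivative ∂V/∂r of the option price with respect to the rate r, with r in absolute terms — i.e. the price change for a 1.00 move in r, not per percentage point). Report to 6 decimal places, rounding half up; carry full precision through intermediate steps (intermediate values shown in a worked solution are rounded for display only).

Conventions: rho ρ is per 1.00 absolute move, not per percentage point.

σ√T = 0.2496·√0.8707 = 0.232905
d₁ = (ln(S/K) + (r+σ²/2)T) / (σ√T) = (ln(108.47/107.12) + (0.0433+0.2496²/2)·0.8707) / 0.232905 = (0.012524 + 0.064824) / 0.232905 = 0.332099
d₂ = d₁ − σ√T = 0.332099 − 0.232905 = 0.099194
e^{−rT} = 0.963001
N(d₁) = 0.630093,  N(d₂) = 0.539508
Call price V = S·N(d₁) − K·e^{−rT}·N(d₂) = 68.346177 − 55.653824 = 12.692353
ρ = K·T·e^{−rT}·N(d₂) = 48.457785

price = 12.692353
ρ = 48.457785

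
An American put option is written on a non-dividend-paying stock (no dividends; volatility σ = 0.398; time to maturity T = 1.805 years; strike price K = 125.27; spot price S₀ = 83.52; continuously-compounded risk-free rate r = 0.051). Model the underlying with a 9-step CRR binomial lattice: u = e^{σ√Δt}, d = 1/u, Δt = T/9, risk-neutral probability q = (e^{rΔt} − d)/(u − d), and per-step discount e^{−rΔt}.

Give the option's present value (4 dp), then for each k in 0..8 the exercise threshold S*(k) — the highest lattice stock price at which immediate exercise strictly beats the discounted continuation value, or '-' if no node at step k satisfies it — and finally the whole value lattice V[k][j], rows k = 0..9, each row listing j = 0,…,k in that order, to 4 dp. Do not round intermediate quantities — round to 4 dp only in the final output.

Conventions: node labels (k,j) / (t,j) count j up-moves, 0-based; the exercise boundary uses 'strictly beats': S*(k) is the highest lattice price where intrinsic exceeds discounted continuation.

Δt=0.20056, u=1.19511, d=0.83674, q=0.48425, disc=e^(-rΔt)=0.98982
k=9 terminal: V=max(K-S,0) → 108.4773 101.2852 91.0128 76.3409 55.3852 25.4544 0.0000 0.0000 0.0000 0.0000
k=8: j=0 S=20.0691 intr=105.2009 cont=103.9261 V=105.2009[EX]; j=1 S=28.6645 intr=96.6055 cont=95.3308 V=96.6055[EX]; j=2 S=40.9411 intr=84.3289 cont=83.0541 V=84.3289[EX]; j=3 S=58.4756 intr=66.7944 cont=65.5196 V=66.7944[EX]; j=4 S=83.5200 intr=41.7500 cont=40.4752 V=41.7500[EX]; j=5 S=119.2906 intr=5.9794 cont=12.9946 V=12.9946[hold]; j=6 S=170.3812 intr=0.0000 cont=0.0000 V=0.0000[hold]; j=7 S=243.3533 intr=0.0000 cont=0.0000 V=0.0000[hold]; j=8 S=347.5785 intr=0.0000 cont=0.0000 V=0.0000[hold]  S*(8)=83.5200
k=7: j=0 S=23.9848 intr=101.2852 cont=100.0104 V=101.2852[EX]; j=1 S=34.2572 intr=91.0128 cont=89.7381 V=91.0128[EX]; j=2 S=48.9291 intr=76.3409 cont=75.0661 V=76.3409[EX]; j=3 S=69.8848 intr=55.3852 cont=54.1104 V=55.3852[EX]; j=4 S=99.8156 intr=25.4544 cont=27.5422 V=27.5422[hold]; j=5 S=142.5653 intr=0.0000 cont=6.6338 V=6.6338[hold]; j=6 S=203.6242 intr=0.0000 cont=0.0000 V=0.0000[hold]; j=7 S=290.8339 intr=0.0000 cont=0.0000 V=0.0000[hold]  S*(7)=69.8848
k=6: j=0 S=28.6645 intr=96.6055 cont=95.3308 V=96.6055[EX]; j=1 S=40.9411 intr=84.3289 cont=83.0541 V=84.3289[EX]; j=2 S=58.4756 intr=66.7944 cont=65.5196 V=66.7944[EX]; j=3 S=83.5200 intr=41.7500 cont=41.4759 V=41.7500[EX]; j=4 S=119.2906 intr=5.9794 cont=17.2401 V=17.2401[hold]; j=5 S=170.3812 intr=0.0000 cont=3.3866 V=3.3866[hold]; j=6 S=243.3533 intr=0.0000 cont=0.0000 V=0.0000[hold]  S*(6)=83.5200
k=5: j=0 S=34.2572 intr=91.0128 cont=89.7381 V=91.0128[EX]; j=1 S=48.9291 intr=76.3409 cont=75.0661 V=76.3409[EX]; j=2 S=69.8848 intr=55.3852 cont=54.1104 V=55.3852[EX]; j=3 S=99.8156 intr=25.4544 cont=29.5771 V=29.5771[hold]; j=4 S=142.5653 intr=0.0000 cont=10.4245 V=10.4245[hold]; j=5 S=203.6242 intr=0.0000 cont=1.7289 V=1.7289[hold]  S*(5)=69.8848
k=4: j=0 S=40.9411 intr=84.3289 cont=83.0541 V=84.3289[EX]; j=1 S=58.4756 intr=66.7944 cont=65.5196 V=66.7944[EX]; j=2 S=83.5200 intr=41.7500 cont=42.4513 V=42.4513[hold]; j=3 S=119.2906 intr=5.9794 cont=20.0959 V=20.0959[hold]; j=4 S=170.3812 intr=0.0000 cont=6.1504 V=6.1504[hold]  S*(4)=58.4756
k=3: j=0 S=48.9291 intr=76.3409 cont=75.0661 V=76.3409[EX]; j=1 S=69.8848 intr=55.3852 cont=54.4466 V=55.3852[EX]; j=2 S=99.8156 intr=25.4544 cont=31.3040 V=31.3040[hold]; j=3 S=142.5653 intr=0.0000 cont=13.2071 V=13.2071[hold]  S*(3)=69.8848
k=2: j=0 S=58.4756 intr=66.7944 cont=65.5196 V=66.7944[EX]; j=1 S=83.5200 intr=41.7500 cont=43.2790 V=43.2790[hold]; j=2 S=119.2906 intr=5.9794 cont=22.3112 V=22.3112[hold]  S*(2)=58.4756
k=1: j=0 S=69.8848 intr=55.3852 cont=54.8433 V=55.3852[EX]; j=1 S=99.8156 intr=25.4544 cont=32.7884 V=32.7884[hold]  S*(1)=69.8848
k=0: j=0 S=83.5200 intr=41.7500 cont=43.9905 V=43.9905[hold]  S*(0)=-

price = 43.9905
boundary = - 69.8848 58.4756 69.8848 58.4756 69.8848 83.5200 69.8848 83.5200
tree:
43.9905
55.3852 32.7884
66.7944 43.2790 22.3112
76.3409 55.3852 31.3040 13.2071
84.3289 66.7944 42.4513 20.0959 6.1504
91.0128 76.3409 55.3852 29.5771 10.4245 1.7289
96.6055 84.3289 66.7944 41.7500 17.2401 3.3866 0.0000
101.2852 91.0128 76.3409 55.3852 27.5422 6.6338 0.0000 0.0000
105.2009 96.6055 84.3289 66.7944 41.7500 12.9946 0.0000 0.0000 0.0000
108.4773 101.2852 91.0128 76.3409 55.3852 25.4544 0.0000 0.0000 0.0000 0.0000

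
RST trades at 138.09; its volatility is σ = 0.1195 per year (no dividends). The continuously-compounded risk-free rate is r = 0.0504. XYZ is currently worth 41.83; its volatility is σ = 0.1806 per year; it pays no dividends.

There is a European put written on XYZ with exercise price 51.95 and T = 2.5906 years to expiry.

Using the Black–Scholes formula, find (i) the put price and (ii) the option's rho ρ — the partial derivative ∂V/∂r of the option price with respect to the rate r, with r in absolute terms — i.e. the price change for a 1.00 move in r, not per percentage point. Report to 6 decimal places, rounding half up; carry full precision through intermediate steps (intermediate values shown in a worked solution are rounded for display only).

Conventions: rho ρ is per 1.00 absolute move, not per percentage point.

σ√T = 0.1806·√2.5906 = 0.290682
d₁ = (ln(S/K) + (r+σ²/2)T) / (σ√T) = (ln(41.83/51.95) + (0.0504+0.1806²/2)·2.5906) / 0.290682 = (-0.216668 + 0.172814) / 0.290682 = -0.150865
d₂ = d₁ − σ√T = -0.150865 − 0.290682 = -0.441547
e^{−rT} = 0.877598
N(−d₁) = 0.559959,  N(−d₂) = 0.670591
Put price V = K·e^{−rT}·N(−d₂) − S·N(−d₁) = 30.573091 − 23.423081 = 7.150011
ρ = −K·T·e^{−rT}·N(−d₂) = -79.202650

price = 7.150011
ρ = -79.202650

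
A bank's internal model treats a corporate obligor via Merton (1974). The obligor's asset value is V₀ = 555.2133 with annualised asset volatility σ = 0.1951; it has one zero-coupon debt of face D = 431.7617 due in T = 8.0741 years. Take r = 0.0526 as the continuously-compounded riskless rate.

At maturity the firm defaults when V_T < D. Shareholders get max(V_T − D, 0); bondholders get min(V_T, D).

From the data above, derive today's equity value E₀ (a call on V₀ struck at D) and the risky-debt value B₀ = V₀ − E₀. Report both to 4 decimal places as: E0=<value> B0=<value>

E0=284.3768 B0=270.8365

Work the structural quantities from V₀ = 555.2133 against face 431.7617:
d₁ = [ln(V₀/D) + (r + σ²/2)T] / (σ√T)
   = [ln(555.2133/431.7617) + (0.0526 + 0.5·0.1951²)·8.0741] / (0.1951·√8.0741)
   = [0.251479 + 0.578364] / 0.554376 = 1.496895
d₂ = d₁ − σ√T = 1.496895 − 0.554376 = 0.942519
N(d₁) = 0.932790,  N(d₂) = 0.827037,  e^(−rT) = 0.653967
E₀ = V₀·N(d₁) − D·e^(−rT)·N(d₂)
   = 555.2133·0.932790 − 431.7617·0.653967·0.827037 = 284.376781
B₀ = V₀ − E₀ = 555.2133 − 284.376781 = 270.836519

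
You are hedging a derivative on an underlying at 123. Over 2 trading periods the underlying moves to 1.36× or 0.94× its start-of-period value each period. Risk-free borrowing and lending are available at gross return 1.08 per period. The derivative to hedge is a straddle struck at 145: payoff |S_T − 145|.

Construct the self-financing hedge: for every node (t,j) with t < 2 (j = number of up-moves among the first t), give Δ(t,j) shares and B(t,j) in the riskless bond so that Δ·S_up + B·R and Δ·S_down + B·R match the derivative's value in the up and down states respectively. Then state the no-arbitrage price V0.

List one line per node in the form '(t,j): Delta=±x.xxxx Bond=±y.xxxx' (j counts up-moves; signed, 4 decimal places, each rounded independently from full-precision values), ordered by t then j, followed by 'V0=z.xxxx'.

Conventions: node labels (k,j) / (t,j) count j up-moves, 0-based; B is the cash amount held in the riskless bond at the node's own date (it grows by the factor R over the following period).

Arbitrage-free pricing uses the up-move probability p* = (R−d)/(u−d) = 0.3333, discounting each step at R = 1.08.
Payoffs at expiry: V(2,0)=36.3172, V(2,1)=12.2432, V(2,2)=82.5008
(1,0): S=115.6200. Δ = (V_up−V_dn)/(S_up−S_dn) = (12.2432−36.3172)/(157.2432−108.6828) = -0.4958. V = [p*·12.2432 + (1−p*)·36.3172]/1.08 = 26.1968. B = V − Δ·S = 83.5158.
(1,1): S=167.2800. Δ = (V_up−V_dn)/(S_up−S_dn) = (82.5008−12.2432)/(227.5008−157.2432) = 1.0000. V = [p*·82.5008 + (1−p*)·12.2432]/1.08 = 33.0207. B = V − Δ·S = -134.2593.
(0,0): S=123.0000. Δ = (V_up−V_dn)/(S_up−S_dn) = (33.0207−26.1968)/(167.2800−115.6200) = 0.1321. V = [p*·33.0207 + (1−p*)·26.1968]/1.08 = 26.3624. B = V − Δ·S = 10.1149.
Sanity check at the root: Δ(0,0)·S0 + B(0,0) reproduces V0 = 26.3624.

(0,0): Delta=0.1321 Bond=10.1149
(1,0): Delta=-0.4958 Bond=83.5158
(1,1): Delta=1.0000 Bond=-134.2593
V0=26.3624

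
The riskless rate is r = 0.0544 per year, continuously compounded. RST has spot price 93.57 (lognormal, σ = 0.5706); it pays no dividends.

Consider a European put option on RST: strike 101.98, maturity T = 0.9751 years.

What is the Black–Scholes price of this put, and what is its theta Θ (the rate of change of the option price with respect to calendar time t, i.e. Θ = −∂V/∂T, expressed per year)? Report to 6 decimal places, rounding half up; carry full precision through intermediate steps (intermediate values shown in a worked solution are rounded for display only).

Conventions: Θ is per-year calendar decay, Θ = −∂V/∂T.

price = 22.712576
Θ = -7.188642

σ√T = 0.5706·√0.9751 = 0.563451
d₁ = (ln(S/K) + (r+σ²/2)T) / (σ√T) = (ln(93.57/101.98) + (0.0544+0.5706²/2)·0.9751) / 0.563451 = (-0.086067 + 0.211784) / 0.563451 = 0.223120
d₂ = d₁ − σ√T = 0.223120 − 0.563451 = -0.340331
e^{−rT} = 0.948337
N(−d₁) = 0.411721,  N(−d₂) = 0.633196
Put price V = K·e^{−rT}·N(−d₂) − S·N(−d₁) = 61.237318 − 38.524742 = 22.712576
φ(d₁) = (1/√(2π))·e^{−d₁²/2} = 0.389135
Θ = −S·φ(d₁)·σ/(2√T) + r·K·e^{−rT}·N(−d₂) = −10.519952 + 3.331310 = -7.188642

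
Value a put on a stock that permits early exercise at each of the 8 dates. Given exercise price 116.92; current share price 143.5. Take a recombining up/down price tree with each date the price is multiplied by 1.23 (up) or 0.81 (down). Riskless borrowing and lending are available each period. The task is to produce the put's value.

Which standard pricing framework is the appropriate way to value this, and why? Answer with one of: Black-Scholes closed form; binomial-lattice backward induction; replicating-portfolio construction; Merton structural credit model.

Key observation: the defining feature is the embedded early-exercise option across 8 discrete dates on the spot-143.5 tree; pricing the strike-116.92 put means working backward with an exercise test at every node.

framework: binomial-lattice backward induction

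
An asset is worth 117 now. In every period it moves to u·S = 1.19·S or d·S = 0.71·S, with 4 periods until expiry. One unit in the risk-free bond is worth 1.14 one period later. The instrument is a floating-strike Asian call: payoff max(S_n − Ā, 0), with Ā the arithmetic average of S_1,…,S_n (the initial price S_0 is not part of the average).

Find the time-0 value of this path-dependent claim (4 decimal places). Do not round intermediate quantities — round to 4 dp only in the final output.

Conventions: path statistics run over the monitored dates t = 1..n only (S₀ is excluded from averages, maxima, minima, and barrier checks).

Risk-neutral up-probability p* = (R−d)/(u−d) = (1.14−0.71)/(1.19−0.71) = 0.8958; the claim prices as the p*-weighted sum of path payoffs discounted by R^4.
Enumerate all 2^4 = 16 price paths (U = up ×1.19, D = down ×0.71); each path with k up-moves has probability p*^k·(1−p*)^(4−k).
DDDD: Ā=53.4142, payoff=0.0000, prob=0.000118
UDDD: Ā=89.5253, payoff=0.0000, prob=0.001013
DUDD: Ā=75.4853, payoff=0.0000, prob=0.001013
UUDD: Ā=126.5176, payoff=0.0000, prob=0.008708
DDUD: Ā=65.5169, payoff=0.0000, prob=0.001013
UDUD: Ā=109.8100, payoff=0.0000, prob=0.008708
DUUD: Ā=95.7700, payoff=0.0000, prob=0.008708
UUUD: Ā=160.5159, payoff=0.0000, prob=0.074888
DDDU: Ā=58.4393, payoff=0.0000, prob=0.001013
UDDU: Ā=97.9476, payoff=0.0000, prob=0.008708
DUDU: Ā=83.9076, payoff=0.0000, prob=0.008708
UUDU: Ā=140.6338, payoff=0.0000, prob=0.074888
DDUU: Ā=73.9392, payoff=9.5820, prob=0.008708
UDUU: Ā=123.9262, payoff=16.0599, prob=0.074888
DUUU: Ā=109.8862, payoff=30.0999, prob=0.074888
UUUU: Ā=184.1755, payoff=50.4492, prob=0.644034
Price = Σ prob·payoff / R^4 = 36.031244 / 1.688960 = 21.3334

price = 21.3334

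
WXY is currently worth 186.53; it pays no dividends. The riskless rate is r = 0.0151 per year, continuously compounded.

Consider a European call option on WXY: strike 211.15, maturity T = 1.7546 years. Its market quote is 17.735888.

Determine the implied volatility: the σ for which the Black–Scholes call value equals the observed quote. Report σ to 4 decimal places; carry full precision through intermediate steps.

sigma = 0.2541

At σ = 0.2541 the Black–Scholes value reproduces the quote:
σ√T = 0.2541·√1.7546 = 0.336584
d₁ = (ln(S/K) + (r+σ²/2)T) / (σ√T) = (ln(186.53/211.15) + (0.0151+0.2541²/2)·1.7546) / 0.336584 = (-0.123977 + 0.083139) / 0.336584 = -0.121330
d₂ = d₁ − σ√T = -0.121330 − 0.336584 = -0.457914
e^{−rT} = 0.973853
N(d₁) = 0.451715,  N(d₂) = 0.323507
V = S·N(d₁) − K·e^{−rT}·N(d₂) = 84.258364 − 66.522476 = 17.735888 (the quoted price), and the Black–Scholes price is strictly increasing in σ, so σ is unique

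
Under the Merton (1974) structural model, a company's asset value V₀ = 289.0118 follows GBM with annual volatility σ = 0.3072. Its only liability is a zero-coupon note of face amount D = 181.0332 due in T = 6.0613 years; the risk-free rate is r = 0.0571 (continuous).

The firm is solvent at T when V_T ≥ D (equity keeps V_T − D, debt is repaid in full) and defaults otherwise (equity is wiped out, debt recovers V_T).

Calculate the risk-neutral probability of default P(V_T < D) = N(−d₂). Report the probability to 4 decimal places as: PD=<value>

Equity is a call on the firm's assets struck at D = 181.0332:
d₁ = [ln(V₀/D) + (r + σ²/2)T] / (σ√T)
   = [ln(289.0118/181.0332) + (0.0571 + 0.5·0.3072²)·6.0613] / (0.3072·√6.0613)
   = [0.467787 + 0.632108] / 0.756317 = 1.454277
d₂ = d₁ − σ√T = 1.454277 − 0.756317 = 0.697960
risk-neutral PD = N(−d₂) = N(-0.697960) = 0.242601

PD=0.2426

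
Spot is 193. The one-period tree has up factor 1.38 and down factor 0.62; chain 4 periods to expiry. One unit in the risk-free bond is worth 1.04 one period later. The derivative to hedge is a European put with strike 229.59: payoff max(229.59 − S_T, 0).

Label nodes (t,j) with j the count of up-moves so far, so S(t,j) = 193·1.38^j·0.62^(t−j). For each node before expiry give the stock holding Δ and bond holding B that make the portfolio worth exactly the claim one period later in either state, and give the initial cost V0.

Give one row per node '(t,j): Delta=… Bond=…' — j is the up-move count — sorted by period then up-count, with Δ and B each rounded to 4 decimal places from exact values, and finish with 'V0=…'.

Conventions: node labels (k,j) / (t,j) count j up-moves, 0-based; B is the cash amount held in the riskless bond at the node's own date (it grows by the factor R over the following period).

The replicating-portfolio and risk-neutral prices coincide; use p* = (1.04−0.62)/(1.38−0.62) = 0.5526 for the latter.
At maturity the claim pays: V(4,0)=201.0717, V(4,1)=166.1137, V(4,2)=88.3041, V(4,3)=0.0000, V(4,4)=0.0000
Node (3,0) S=45.9973: V=(p*·166.1137+(1−p*)·201.0717)/1.04=174.7623; Δ=(166.1137−201.0717)/(63.4763−28.5183)=-1.0000; B=V−Δ·S=220.7596
Node (3,1) S=102.3811: V=(p*·88.3041+(1−p*)·166.1137)/1.04=118.3785; Δ=(88.3041−166.1137)/(141.2859−63.4763)=-1.0000; B=V−Δ·S=220.7596
Node (3,2) S=227.8805: V=(p*·0.0000+(1−p*)·88.3041)/1.04=37.9851; Δ=(0.0000−88.3041)/(314.4751−141.2859)=-0.5099; B=V−Δ·S=154.1746
Node (3,3) S=507.2179: V=(p*·0.0000+(1−p*)·0.0000)/1.04=0.0000; Δ=(0.0000−0.0000)/(699.9607−314.4751)=0.0000; B=V−Δ·S=0.0000
Node (2,0) S=74.1892: V=(p*·118.3785+(1−p*)·174.7623)/1.04=138.0797; Δ=(118.3785−174.7623)/(102.3811−45.9973)=-1.0000; B=V−Δ·S=212.2689
Node (2,1) S=165.1308: V=(p*·37.9851+(1−p*)·118.3785)/1.04=71.1063; Δ=(37.9851−118.3785)/(227.8805−102.3811)=-0.6406; B=V−Δ·S=176.8872
Node (2,2) S=367.5492: V=(p*·0.0000+(1−p*)·37.9851)/1.04=16.3397; Δ=(0.0000−37.9851)/(507.2179−227.8805)=-0.1360; B=V−Δ·S=66.3201
Node (1,0) S=119.6600: V=(p*·71.1063+(1−p*)·138.0797)/1.04=97.1808; Δ=(71.1063−138.0797)/(165.1308−74.1892)=-0.7364; B=V−Δ·S=185.3037
Node (1,1) S=266.3400: V=(p*·16.3397+(1−p*)·71.1063)/1.04=39.2698; Δ=(16.3397−71.1063)/(367.5492−165.1308)=-0.2706; B=V−Δ·S=111.3311
Node (0,0) S=193.0000: V=(p*·39.2698+(1−p*)·97.1808)/1.04=62.6705; Δ=(39.2698−97.1808)/(266.3400−119.6600)=-0.3948; B=V−Δ·S=138.8693
Check: Δ(0,0)·S0 + B(0,0) = 62.6705 = V0.

(0,0): Delta=-0.3948 Bond=138.8693
(1,0): Delta=-0.7364 Bond=185.3037
(1,1): Delta=-0.2706 Bond=111.3311
(2,0): Delta=-1.0000 Bond=212.2689
(2,1): Delta=-0.6406 Bond=176.8872
(2,2): Delta=-0.1360 Bond=66.3201
(3,0): Delta=-1.0000 Bond=220.7596
(3,1): Delta=-1.0000 Bond=220.7596
(3,2): Delta=-0.5099 Bond=154.1746
(3,3): Delta=0.0000 Bond=0.0000
V0=62.6705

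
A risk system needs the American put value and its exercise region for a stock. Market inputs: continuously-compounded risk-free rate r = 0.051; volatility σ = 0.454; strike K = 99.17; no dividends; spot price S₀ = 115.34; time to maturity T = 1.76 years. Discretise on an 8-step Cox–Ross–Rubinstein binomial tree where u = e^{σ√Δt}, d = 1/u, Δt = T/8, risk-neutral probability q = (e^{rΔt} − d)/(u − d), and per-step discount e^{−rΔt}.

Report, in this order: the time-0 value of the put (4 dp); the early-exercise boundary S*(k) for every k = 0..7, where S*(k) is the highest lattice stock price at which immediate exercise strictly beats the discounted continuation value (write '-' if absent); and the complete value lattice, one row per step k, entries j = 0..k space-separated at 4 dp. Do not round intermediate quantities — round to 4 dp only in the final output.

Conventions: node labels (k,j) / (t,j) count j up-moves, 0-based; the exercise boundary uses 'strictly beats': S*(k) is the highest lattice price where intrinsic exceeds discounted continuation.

Δt=0.22000, u=1.23732, d=0.80820, q=0.47326, disc=e^(-rΔt)=0.98884
k=8 terminal: V=max(K-S,0) → 78.1741 67.0263 49.9596 23.8313 0.0000 0.0000 0.0000 0.0000 0.0000
k=7: j=0 S=25.9785 intr=73.1915 cont=72.0850 V=73.1915[EX]; j=1 S=39.7719 intr=59.3981 cont=58.2917 V=59.3981[EX]; j=2 S=60.8888 intr=38.2812 cont=37.1747 V=38.2812[EX]; j=3 S=93.2179 intr=5.9521 cont=12.4129 V=12.4129[hold]; j=4 S=142.7121 intr=0.0000 cont=0.0000 V=0.0000[hold]; j=5 S=218.4853 intr=0.0000 cont=0.0000 V=0.0000[hold]; j=6 S=334.4906 intr=0.0000 cont=0.0000 V=0.0000[hold]; j=7 S=512.0890 intr=0.0000 cont=0.0000 V=0.0000[hold]  S*(7)=60.8888
k=6: j=0 S=32.1437 intr=67.0263 cont=65.9199 V=67.0263[EX]; j=1 S=49.2104 intr=49.9596 cont=48.8531 V=49.9596[EX]; j=2 S=75.3387 intr=23.8313 cont=25.7483 V=25.7483[hold]; j=3 S=115.3400 intr=0.0000 cont=6.4654 V=6.4654[hold]; j=4 S=176.5800 intr=0.0000 cont=0.0000 V=0.0000[hold]; j=5 S=270.3355 intr=0.0000 cont=0.0000 V=0.0000[hold]; j=6 S=413.8707 intr=0.0000 cont=0.0000 V=0.0000[hold]  S*(6)=49.2104
k=5: j=0 S=39.7719 intr=59.3981 cont=58.2917 V=59.3981[EX]; j=1 S=60.8888 intr=38.2812 cont=38.0718 V=38.2812[EX]; j=2 S=93.2179 intr=5.9521 cont=16.4370 V=16.4370[hold]; j=3 S=142.7121 intr=0.0000 cont=3.3676 V=3.3676[hold]; j=4 S=218.4853 intr=0.0000 cont=0.0000 V=0.0000[hold]; j=5 S=334.4906 intr=0.0000 cont=0.0000 V=0.0000[hold]  S*(5)=60.8888
k=4: j=0 S=49.2104 intr=49.9596 cont=48.8531 V=49.9596[EX]; j=1 S=75.3387 intr=23.8313 cont=27.6315 V=27.6315[hold]; j=2 S=115.3400 intr=0.0000 cont=10.1374 V=10.1374[hold]; j=3 S=176.5800 intr=0.0000 cont=1.7541 V=1.7541[hold]; j=4 S=270.3355 intr=0.0000 cont=0.0000 V=0.0000[hold]  S*(4)=49.2104
k=3: j=0 S=60.8888 intr=38.2812 cont=38.9531 V=38.9531[hold]; j=1 S=93.2179 intr=5.9521 cont=19.1364 V=19.1364[hold]; j=2 S=142.7121 intr=0.0000 cont=6.1011 V=6.1011[hold]; j=3 S=218.4853 intr=0.0000 cont=0.9136 V=0.9136[hold]  S*(3)=-
k=2: j=0 S=75.3387 intr=23.8313 cont=29.2447 V=29.2447[hold]; j=1 S=115.3400 intr=0.0000 cont=12.8226 V=12.8226[hold]; j=2 S=176.5800 intr=0.0000 cont=3.6054 V=3.6054[hold]  S*(2)=-
k=1: j=0 S=93.2179 intr=5.9521 cont=21.2333 V=21.2333[hold]; j=1 S=142.7121 intr=0.0000 cont=8.3661 V=8.3661[hold]  S*(1)=-
k=0: j=0 S=115.3400 intr=0.0000 cont=14.9748 V=14.9748[hold]  S*(0)=-

price = 14.9748
boundary = - - - - 49.2104 60.8888 49.2104 60.8888
tree:
14.9748
21.2333 8.3661
29.2447 12.8226 3.6054
38.9531 19.1364 6.1011 0.9136
49.9596 27.6315 10.1374 1.7541 0.0000
59.3981 38.2812 16.4370 3.3676 0.0000 0.0000
67.0263 49.9596 25.7483 6.4654 0.0000 0.0000 0.0000
73.1915 59.3981 38.2812 12.4129 0.0000 0.0000 0.0000 0.0000
78.1741 67.0263 49.9596 23.8313 0.0000 0.0000 0.0000 0.0000 0.0000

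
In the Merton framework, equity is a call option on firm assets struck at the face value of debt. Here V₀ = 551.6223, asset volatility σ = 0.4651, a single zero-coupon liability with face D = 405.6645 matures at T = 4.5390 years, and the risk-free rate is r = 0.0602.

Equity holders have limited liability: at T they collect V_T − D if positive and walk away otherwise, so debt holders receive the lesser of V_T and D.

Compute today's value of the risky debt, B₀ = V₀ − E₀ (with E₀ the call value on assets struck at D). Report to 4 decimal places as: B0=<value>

B0=242.5606

Apply the equity-as-call identities (strike 405.6645, horizon 4.5390 years):
d₁ = [ln(V₀/D) + (r + σ²/2)T] / (σ√T)
   = [ln(551.6223/405.6645) + (0.0602 + 0.5·0.4651²)·4.5390] / (0.4651·√4.5390)
   = [0.307337 + 0.764182] / 0.990892 = 1.081367
d₂ = d₁ − σ√T = 1.081367 − 0.990892 = 0.090475
N(d₁) = 0.860233,  N(d₂) = 0.536045,  e^(−rT) = 0.760904
E₀ = V₀·N(d₁) − D·e^(−rT)·N(d₂)
   = 551.6223·0.860233 − 405.6645·0.760904·0.536045 = 309.061739
B₀ = V₀ − E₀ = 551.6223 − 309.061739 = 242.560561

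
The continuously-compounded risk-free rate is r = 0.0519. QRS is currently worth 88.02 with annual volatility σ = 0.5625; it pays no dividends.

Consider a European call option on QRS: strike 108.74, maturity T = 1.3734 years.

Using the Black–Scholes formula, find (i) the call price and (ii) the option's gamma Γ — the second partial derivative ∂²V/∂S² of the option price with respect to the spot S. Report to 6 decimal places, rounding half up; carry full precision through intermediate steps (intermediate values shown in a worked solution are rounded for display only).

price = 18.355351
Γ = 0.006829

σ√T = 0.5625·√1.3734 = 0.659206
d₁ = (ln(S/K) + (r+σ²/2)T) / (σ√T) = (ln(88.02/108.74) + (0.0519+0.5625²/2)·1.3734) / 0.659206 = (-0.211396 + 0.288556) / 0.659206 = 0.117050
d₂ = d₁ − σ√T = 0.117050 − 0.659206 = -0.542156
e^{−rT} = 0.931202
N(d₁) = 0.546590,  N(d₂) = 0.293856
Call price V = S·N(d₁) − K·e^{−rT}·N(d₂) = 48.110830 − 29.755479 = 18.355351
φ(d₁) = (1/√(2π))·e^{−d₁²/2} = 0.396219
Γ = φ(d₁) / (S·σ·√T) = 0.006829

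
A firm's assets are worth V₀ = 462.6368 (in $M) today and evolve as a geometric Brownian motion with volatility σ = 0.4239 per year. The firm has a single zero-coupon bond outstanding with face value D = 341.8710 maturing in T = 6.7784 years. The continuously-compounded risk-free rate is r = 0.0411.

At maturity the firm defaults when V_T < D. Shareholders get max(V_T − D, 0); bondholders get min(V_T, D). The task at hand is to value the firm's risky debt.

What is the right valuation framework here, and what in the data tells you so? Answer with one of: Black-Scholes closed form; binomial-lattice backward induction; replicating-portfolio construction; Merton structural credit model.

Key observation: with the firm-asset dynamics (V₀ = 462.6368) and a single zero-coupon liability of face 341.8710 given, debt value, spread, and default probability all derive from the option view of the balance sheet.

framework: Merton structural credit model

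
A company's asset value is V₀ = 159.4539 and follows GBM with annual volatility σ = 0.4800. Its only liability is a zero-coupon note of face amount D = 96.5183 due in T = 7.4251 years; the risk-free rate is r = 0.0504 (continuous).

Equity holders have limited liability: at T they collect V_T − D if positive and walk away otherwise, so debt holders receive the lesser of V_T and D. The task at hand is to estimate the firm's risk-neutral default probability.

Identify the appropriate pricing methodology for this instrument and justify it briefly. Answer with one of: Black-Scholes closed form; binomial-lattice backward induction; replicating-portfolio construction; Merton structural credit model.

Key observation: assets follow a GBM and default happens iff V_T < 96.5183; valuing claims on that split (equity as a call, risky debt as the residual) is the structural model's definition.

framework: Merton structural credit model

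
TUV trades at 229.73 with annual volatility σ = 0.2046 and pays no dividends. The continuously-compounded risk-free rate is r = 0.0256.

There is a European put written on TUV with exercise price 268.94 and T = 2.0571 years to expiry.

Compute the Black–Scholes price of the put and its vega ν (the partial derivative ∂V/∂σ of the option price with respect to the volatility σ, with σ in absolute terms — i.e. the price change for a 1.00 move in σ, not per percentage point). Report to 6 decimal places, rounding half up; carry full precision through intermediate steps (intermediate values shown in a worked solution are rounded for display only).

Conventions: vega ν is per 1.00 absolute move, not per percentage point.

price = 42.761060
ν = 128.559505

σ√T = 0.2046·√2.0571 = 0.293449
d₁ = (ln(S/K) + (r+σ²/2)T) / (σ√T) = (ln(229.73/268.94) + (0.0256+0.2046²/2)·2.0571) / 0.293449 = (-0.157584 + 0.095718) / 0.293449 = -0.210822
d₂ = d₁ − σ√T = -0.210822 − 0.293449 = -0.504271
e^{−rT} = 0.948701
N(−d₁) = 0.583487,  N(−d₂) = 0.692965
Put price V = K·e^{−rT}·N(−d₂) − S·N(−d₁) = 176.805491 − 134.044430 = 42.761060
φ(d₁) = (1/√(2π))·e^{−d₁²/2} = 0.390174
ν = S·φ(d₁)·√T = 128.559505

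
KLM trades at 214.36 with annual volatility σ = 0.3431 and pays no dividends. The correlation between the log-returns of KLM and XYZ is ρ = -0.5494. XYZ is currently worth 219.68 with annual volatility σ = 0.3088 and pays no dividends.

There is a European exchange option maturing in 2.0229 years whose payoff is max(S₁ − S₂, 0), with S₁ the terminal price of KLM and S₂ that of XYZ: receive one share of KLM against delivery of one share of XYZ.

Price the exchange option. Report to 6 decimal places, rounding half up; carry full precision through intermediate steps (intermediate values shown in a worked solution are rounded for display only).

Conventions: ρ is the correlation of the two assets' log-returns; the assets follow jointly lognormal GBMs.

exchange price = 66.138134

σ_eff = √(σ₁² + σ₂² − 2ρσ₁σ₂) = √(0.3431² + 0.3088² − 2·-0.5494·0.3431·0.3088) = 0.574014
d₁ = (ln(S₁/S₂) + (q₂ − q₁ + σ_eff²/2)T) / (σ_eff√T) = (ln(214.36/219.68) + (0.0 − 0.0 + 0.164746)·2.0229) / 0.816413 = 0.378178
d₂ = d₁ − σ_eff√T = 0.378178 − 0.816413 = -0.438234
N(d₁) = 0.647351,  N(d₂) = 0.330608
V = S₁·e^{−q₁T}·N(d₁) − S₂·e^{−q₂T}·N(d₂) = 138.766160 − 72.628027 = 66.138134
Key observation: r never enters — measured in units of XYZ, the claim is a call on S₁/S₂ struck at 1, so only the dividend yields and σ_eff matter.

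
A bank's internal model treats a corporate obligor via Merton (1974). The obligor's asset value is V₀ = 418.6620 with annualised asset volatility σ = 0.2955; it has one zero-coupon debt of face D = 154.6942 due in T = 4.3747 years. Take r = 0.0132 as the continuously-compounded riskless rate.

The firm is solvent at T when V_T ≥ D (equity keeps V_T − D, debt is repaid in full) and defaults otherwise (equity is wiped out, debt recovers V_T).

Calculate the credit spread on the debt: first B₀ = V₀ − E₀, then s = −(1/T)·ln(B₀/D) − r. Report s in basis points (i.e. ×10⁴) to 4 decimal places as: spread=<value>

spread=42.1559

Apply the equity-as-call identities (strike 154.6942, horizon 4.3747 years):
d₁ = [ln(V₀/D) + (r + σ²/2)T] / (σ√T)
   = [ln(418.6620/154.6942) + (0.0132 + 0.5·0.2955²)·4.3747] / (0.2955·√4.3747)
   = [0.995614 + 0.248746] / 0.618061 = 2.013327
d₂ = d₁ − σ√T = 2.013327 − 0.618061 = 1.395265
N(d₁) = 0.977960,  N(d₂) = 0.918532,  e^(−rT) = 0.943890
E₀ = V₀·N(d₁) − D·e^(−rT)·N(d₂)
   = 418.6620·0.977960 − 154.6942·0.943890·0.918532 = 275.315860
B₀ = V₀ − E₀ = 418.6620 − 275.315860 = 143.346140
spread = −(1/T)·ln(B₀/D) − r = −(1/4.3747)·ln(143.346140/154.6942) − 0.0132 = 0.00421559
in basis points: 0.00421559 × 10⁴ = 42.1559 bp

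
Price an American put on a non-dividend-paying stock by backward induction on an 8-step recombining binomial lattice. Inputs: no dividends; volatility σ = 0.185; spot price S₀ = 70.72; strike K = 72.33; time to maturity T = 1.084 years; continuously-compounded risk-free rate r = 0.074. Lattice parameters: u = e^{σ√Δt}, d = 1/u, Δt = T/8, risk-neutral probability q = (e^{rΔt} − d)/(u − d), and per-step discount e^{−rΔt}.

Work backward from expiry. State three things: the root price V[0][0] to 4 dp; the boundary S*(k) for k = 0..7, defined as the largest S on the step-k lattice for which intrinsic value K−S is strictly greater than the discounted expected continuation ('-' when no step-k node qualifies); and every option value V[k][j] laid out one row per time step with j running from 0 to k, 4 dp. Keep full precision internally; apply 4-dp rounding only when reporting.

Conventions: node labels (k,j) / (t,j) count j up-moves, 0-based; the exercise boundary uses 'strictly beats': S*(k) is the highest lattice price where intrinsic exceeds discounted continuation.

params: Δt=0.13550 u=1.07047 d=0.93417 q=0.55692 e^(-rΔt)=0.99002
t_8 payoffs: 31.3151 25.3306 18.4730 10.6148 1.6100 0.0000 0.0000 0.0000 0.0000
t_7: node(7,0) S=43.9053 payoff=28.4247 vs cont=27.7031 → 28.4247 [stop]  node(7,1) S=50.3115 payoff=22.0185 vs cont=21.2969 → 22.0185 [stop]  node(7,2) S=57.6524 payoff=14.6776 vs cont=13.9560 → 14.6776 [stop]  node(7,3) S=66.0644 payoff=6.2656 vs cont=5.5440 → 6.2656 [stop]  node(7,4) S=75.7037 payoff=0.0000 vs cont=0.7062 → 0.7062 [wait]  node(7,5) S=86.7496 payoff=0.0000 vs cont=0.0000 → 0.0000 [wait]  node(7,6) S=99.4071 payoff=0.0000 vs cont=0.0000 → 0.0000 [wait]  node(7,7) S=113.9115 payoff=0.0000 vs cont=0.0000 → 0.0000 [wait]  ⇒ S*(7)=66.0644
t_6: node(6,0) S=46.9994 payoff=25.3306 vs cont=24.6090 → 25.3306 [stop]  node(6,1) S=53.8570 payoff=18.4730 vs cont=17.7514 → 18.4730 [stop]  node(6,2) S=61.7152 payoff=10.6148 vs cont=9.8932 → 10.6148 [stop]  node(6,3) S=70.7200 payoff=1.6100 vs cont=3.1379 → 3.1379 [wait]  node(6,4) S=81.0387 payoff=0.0000 vs cont=0.3098 → 0.3098 [wait]  node(6,5) S=92.8630 payoff=0.0000 vs cont=0.0000 → 0.0000 [wait]  node(6,6) S=106.4125 payoff=0.0000 vs cont=0.0000 → 0.0000 [wait]  ⇒ S*(6)=61.7152
t_5: node(5,0) S=50.3115 payoff=22.0185 vs cont=21.2969 → 22.0185 [stop]  node(5,1) S=57.6524 payoff=14.6776 vs cont=13.9560 → 14.6776 [stop]  node(5,2) S=66.0644 payoff=6.2656 vs cont=6.3864 → 6.3864 [wait]  node(5,3) S=75.7037 payoff=0.0000 vs cont=1.5473 → 1.5473 [wait]  node(5,4) S=86.7496 payoff=0.0000 vs cont=0.1359 → 0.1359 [wait]  node(5,5) S=99.4071 payoff=0.0000 vs cont=0.0000 → 0.0000 [wait]  ⇒ S*(5)=57.6524
t_4: node(4,0) S=53.8570 payoff=18.4730 vs cont=17.7514 → 18.4730 [stop]  node(4,1) S=61.7152 payoff=10.6148 vs cont=9.9598 → 10.6148 [stop]  node(4,2) S=70.7200 payoff=1.6100 vs cont=3.6546 → 3.6546 [wait]  node(4,3) S=81.0387 payoff=0.0000 vs cont=0.7537 → 0.7537 [wait]  node(4,4) S=92.8630 payoff=0.0000 vs cont=0.0596 → 0.0596 [wait]  ⇒ S*(4)=61.7152
t_3: node(3,0) S=57.6524 payoff=14.6776 vs cont=13.9560 → 14.6776 [stop]  node(3,1) S=66.0644 payoff=6.2656 vs cont=6.6713 → 6.6713 [wait]  node(3,2) S=75.7037 payoff=0.0000 vs cont=2.0187 → 2.0187 [wait]  node(3,3) S=86.7496 payoff=0.0000 vs cont=0.3635 → 0.3635 [wait]  ⇒ S*(3)=57.6524
t_2: node(2,0) S=61.7152 payoff=10.6148 vs cont=10.1169 → 10.6148 [stop]  node(2,1) S=70.7200 payoff=1.6100 vs cont=4.0395 → 4.0395 [wait]  node(2,2) S=81.0387 payoff=0.0000 vs cont=1.0859 → 1.0859 [wait]  ⇒ S*(2)=61.7152
t_1: node(1,0) S=66.0644 payoff=6.2656 vs cont=6.8835 → 6.8835 [wait]  node(1,1) S=75.7037 payoff=0.0000 vs cont=2.3707 → 2.3707 [wait]  ⇒ S*(1)=-
t_0: node(0,0) S=70.7200 payoff=1.6100 vs cont=4.3267 → 4.3267 [wait]  ⇒ S*(0)=-

price = 4.3267
boundary = - - 61.7152 57.6524 61.7152 57.6524 61.7152 66.0644
tree:
4.3267
6.8835 2.3707
10.6148 4.0395 1.0859
14.6776 6.6713 2.0187 0.3635
18.4730 10.6148 3.6546 0.7537 0.0596
22.0185 14.6776 6.3864 1.5473 0.1359 0.0000
25.3306 18.4730 10.6148 3.1379 0.3098 0.0000 0.0000
28.4247 22.0185 14.6776 6.2656 0.7062 0.0000 0.0000 0.0000
31.3151 25.3306 18.4730 10.6148 1.6100 0.0000 0.0000 0.0000 0.0000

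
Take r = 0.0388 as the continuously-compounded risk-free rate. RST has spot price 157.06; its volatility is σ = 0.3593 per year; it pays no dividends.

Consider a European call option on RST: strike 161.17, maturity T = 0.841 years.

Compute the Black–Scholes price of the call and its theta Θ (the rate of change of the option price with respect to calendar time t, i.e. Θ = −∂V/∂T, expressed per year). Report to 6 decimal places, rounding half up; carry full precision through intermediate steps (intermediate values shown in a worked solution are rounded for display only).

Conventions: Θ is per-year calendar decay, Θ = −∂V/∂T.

σ√T = 0.3593·√0.841 = 0.329500
d₁ = (ln(S/K) + (r+σ²/2)T) / (σ√T) = (ln(157.06/161.17) + (0.0388+0.3593²/2)·0.841) / 0.329500 = (-0.025832 + 0.086916) / 0.329500 = 0.185384
d₂ = d₁ − σ√T = 0.185384 − 0.329500 = -0.144116
e^{−rT} = 0.967896
N(d₁) = 0.573536,  N(d₂) = 0.442705
Call price V = S·N(d₁) − K·e^{−rT}·N(d₂) = 90.079587 − 69.060042 = 21.019545
φ(d₁) = (1/√(2π))·e^{−d₁²/2} = 0.392146
Θ = −S·φ(d₁)·σ/(2√T) − r·K·e^{−rT}·N(d₂) = −12.065411 − 2.679530 = -14.744941

price = 21.019545
Θ = -14.744941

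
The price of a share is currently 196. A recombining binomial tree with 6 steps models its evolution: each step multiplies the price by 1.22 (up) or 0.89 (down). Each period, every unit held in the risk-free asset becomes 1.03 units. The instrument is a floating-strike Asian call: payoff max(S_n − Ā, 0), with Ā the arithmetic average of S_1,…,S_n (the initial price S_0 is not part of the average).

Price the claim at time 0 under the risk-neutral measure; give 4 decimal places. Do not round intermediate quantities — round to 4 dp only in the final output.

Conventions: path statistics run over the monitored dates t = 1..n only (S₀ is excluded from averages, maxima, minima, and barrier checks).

No-arbitrage gives p* = (R−d)/(u−d) = 0.4242: enumerate every path, weight its payoff by its p*-probability, and discount by R^6.
Enumerate all 2^6 = 64 price paths (U = up ×1.22, D = down ×0.89); each path with k up-moves has probability p*^k·(1−p*)^(6−k).
DDDDDD: Ā=132.9494, payoff=0.0000, prob=0.036428
UDDDDD: Ā=182.2452, payoff=0.0000, prob=0.026842
DUDDDD: Ā=171.4652, payoff=0.0000, prob=0.026842
UUDDDD: Ā=235.0422, payoff=0.0000, prob=0.019778
DDUDDD: Ā=161.8710, payoff=0.0000, prob=0.026842
UDUDDD: Ā=221.8906, payoff=0.0000, prob=0.019778
DUUDDD: Ā=211.1106, payoff=0.0000, prob=0.019778
UUUDDD: Ā=289.3875, payoff=0.0000, prob=0.014573
DDDUDD: Ā=153.3322, payoff=0.0000, prob=0.026842
UDDUDD: Ā=210.1857, payoff=0.0000, prob=0.019778
DUDUDD: Ā=199.4057, payoff=0.0000, prob=0.019778
UUDUDD: Ā=273.3426, payoff=0.0000, prob=0.014573
DDUUDD: Ā=189.8115, payoff=0.0000, prob=0.019778
UDUUDD: Ā=260.1910, payoff=0.0000, prob=0.014573
DUUUDD: Ā=249.4110, payoff=1.4918, prob=0.014573
UUUUDD: Ā=341.8892, payoff=2.0450, prob=0.010738
DDDDUD: Ā=145.7326, payoff=0.0000, prob=0.026842
UDDDUD: Ā=199.7683, payoff=0.0000, prob=0.019778
DUDDUD: Ā=188.9883, payoff=0.0000, prob=0.019778
UUDDUD: Ā=259.0626, payoff=0.0000, prob=0.014573
DDUDUD: Ā=179.3941, payoff=3.6416, prob=0.019778
UDUDUD: Ā=245.9110, payoff=4.9919, prob=0.014573
DUUDUD: Ā=235.1310, payoff=15.7719, prob=0.014573
UUUDUD: Ā=322.3144, payoff=21.6198, prob=0.010738
DDDUUD: Ā=170.8552, payoff=12.1804, prob=0.019778
UDDUUD: Ā=234.2061, payoff=16.6968, prob=0.014573
DUDUUD: Ā=223.4261, payoff=27.4768, prob=0.014573
UUDUUD: Ā=306.2694, payoff=37.6648, prob=0.010738
DDUUUD: Ā=213.8319, payoff=37.0710, prob=0.014573
UDUUUD: Ā=293.1178, payoff=50.8164, prob=0.010738
DUUUUD: Ā=282.3378, payoff=61.5964, prob=0.010738
UUUUUD: Ā=387.0249, payoff=84.4355, prob=0.007912
DDDDDU: Ā=138.9690, payoff=0.0000, prob=0.026842
UDDDDU: Ā=190.4968, payoff=0.0000, prob=0.019778
DUDDDU: Ā=179.7168, payoff=3.3189, prob=0.019778
UUDDDU: Ā=246.3534, payoff=4.5495, prob=0.014573
DDUDDU: Ā=170.1226, payoff=12.9131, prob=0.019778
UDUDDU: Ā=233.2018, payoff=17.7011, prob=0.014573
DUUDDU: Ā=222.4218, payoff=28.4811, prob=0.014573
UUUDDU: Ā=304.8928, payoff=39.0415, prob=0.010738
DDDUDU: Ā=161.5838, payoff=21.4519, prob=0.019778
UDDUDU: Ā=221.4969, payoff=29.4060, prob=0.014573
DUDUDU: Ā=210.7169, payoff=40.1860, prob=0.014573
UUDUDU: Ā=288.8478, payoff=55.0864, prob=0.010738
DDUUDU: Ā=201.1227, payoff=49.7802, prob=0.014573
UDUUDU: Ā=275.6962, payoff=68.2380, prob=0.010738
DUUUDU: Ā=264.9162, payoff=79.0180, prob=0.010738
UUUUDU: Ā=363.1436, payoff=108.3168, prob=0.007912
DDDDUU: Ā=153.9842, payoff=29.0515, prob=0.019778
UDDDUU: Ā=211.0795, payoff=39.8234, prob=0.014573
DUDDUU: Ā=200.2995, payoff=50.6034, prob=0.014573
UUDDUU: Ā=274.5678, payoff=69.3664, prob=0.010738
DDUDUU: Ā=190.7053, payoff=60.1976, prob=0.014573
UDUDUU: Ā=261.4162, payoff=82.5180, prob=0.010738
DUUDUU: Ā=250.6362, payoff=93.2980, prob=0.010738
UUUDUU: Ā=343.5688, payoff=127.8917, prob=0.007912
DDDUUU: Ā=182.1664, payoff=68.7364, prob=0.014573
UDDUUU: Ā=249.7113, payoff=94.2229, prob=0.010738
DUDUUU: Ā=238.9313, payoff=105.0029, prob=0.010738
UUDUUU: Ā=327.5238, payoff=143.9366, prob=0.007912
DDUUUU: Ā=229.3371, payoff=114.5971, prob=0.010738
UDUUUU: Ā=314.3722, payoff=157.0882, prob=0.007912
DUUUUU: Ā=303.5922, payoff=167.8682, prob=0.007912
UUUUUU: Ā=416.1601, payoff=230.1115, prob=0.005830
Price = Σ prob·payoff / R^6 = 26.866295 / 1.194052 = 22.5001

price = 22.5001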